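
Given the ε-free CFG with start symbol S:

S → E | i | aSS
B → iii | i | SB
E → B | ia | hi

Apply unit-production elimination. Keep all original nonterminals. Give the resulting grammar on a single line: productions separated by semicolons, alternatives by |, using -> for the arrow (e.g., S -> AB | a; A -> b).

S -> i | SB | hi | ia | aSS | iii; B -> i | SB | iii; E -> i | SB | hi | ia | iii

Unit productions: E->B, S->E.
Unit pairs (A ⇒* B via units): (E,B), (S,B), (S,E).
S: inherits non-unit rules of {B, E, S} → SB | aSS | hi | i | ia | iii.
B: inherits non-unit rules of {B} → SB | i | iii.
E: inherits non-unit rules of {B, E} → SB | hi | i | ia | iii.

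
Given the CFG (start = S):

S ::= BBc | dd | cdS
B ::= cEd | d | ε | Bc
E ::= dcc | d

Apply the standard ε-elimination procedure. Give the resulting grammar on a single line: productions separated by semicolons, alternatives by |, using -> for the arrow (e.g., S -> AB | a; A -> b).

S -> c | Bc | dd | BBc | cdS; B -> c | d | Bc | cEd; E -> d | dcc

Nullable set: {B}.
S -> BBc: B, B nullable, giving BBc | Bc | c.
Drop B -> ε.
B -> Bc: B nullable, giving Bc | c.
Unchanged (no nullable symbols): S -> cdS; S -> dd; B -> cEd; B -> d; E -> d; E -> dcc.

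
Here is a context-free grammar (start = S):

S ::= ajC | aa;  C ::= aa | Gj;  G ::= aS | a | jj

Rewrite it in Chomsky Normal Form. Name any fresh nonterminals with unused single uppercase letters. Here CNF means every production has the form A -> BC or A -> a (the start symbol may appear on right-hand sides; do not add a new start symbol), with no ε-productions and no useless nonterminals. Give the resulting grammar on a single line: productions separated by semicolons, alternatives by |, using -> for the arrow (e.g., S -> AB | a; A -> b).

S -> BB | BD; A -> j; B -> a; C -> BB | GA; D -> AC; G -> a | AA | BS

No ε-productions.
No unit productions to eliminate.
TERM: introduce B -> a, A -> j and substitute in every rule of length ≥2.
BIN: S -> BAC becomes S -> BD, D -> AC.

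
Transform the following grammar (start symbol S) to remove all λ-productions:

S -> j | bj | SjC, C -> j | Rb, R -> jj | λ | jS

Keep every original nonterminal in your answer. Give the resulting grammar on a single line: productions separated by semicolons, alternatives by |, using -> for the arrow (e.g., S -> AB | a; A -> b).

Nullable set: {R}.
C -> Rb: R nullable, giving Rb | b.
Drop R -> λ.
Unchanged (no nullable symbols): S -> SjC; S -> bj; S -> j; C -> j; R -> jS; R -> jj.

S -> j | bj | SjC; C -> b | j | Rb; R -> jS | jj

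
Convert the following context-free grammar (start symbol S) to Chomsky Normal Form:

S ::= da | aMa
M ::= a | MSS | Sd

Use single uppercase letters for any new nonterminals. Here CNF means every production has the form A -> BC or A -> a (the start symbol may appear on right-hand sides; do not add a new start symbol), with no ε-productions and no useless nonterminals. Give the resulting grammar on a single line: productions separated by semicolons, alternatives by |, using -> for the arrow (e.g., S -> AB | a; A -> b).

S -> AB | BD; A -> d; B -> a; C -> SS; D -> MB; M -> a | MC | SA

No ε-productions.
No unit productions to eliminate.
TERM: introduce B -> a, A -> d and substitute in every rule of length ≥2.
BIN: M -> MSS becomes M -> MC, C -> SS; S -> BMB becomes S -> BD, D -> MB.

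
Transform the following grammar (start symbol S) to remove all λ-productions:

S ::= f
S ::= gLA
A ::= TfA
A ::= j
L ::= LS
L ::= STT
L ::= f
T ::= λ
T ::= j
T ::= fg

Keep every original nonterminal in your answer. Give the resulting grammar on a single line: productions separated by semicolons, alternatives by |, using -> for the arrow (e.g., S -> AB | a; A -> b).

S -> f | gLA; A -> j | fA | TfA; L -> S | f | LS | ST | STT; T -> j | fg

Nullable set: {T}.
A -> TfA: T nullable, giving TfA | fA.
L -> STT: T, T nullable, giving S | ST | STT.
Drop T -> λ.
Unchanged (no nullable symbols): S -> f; S -> gLA; A -> j; L -> LS; L -> f; T -> fg; T -> j.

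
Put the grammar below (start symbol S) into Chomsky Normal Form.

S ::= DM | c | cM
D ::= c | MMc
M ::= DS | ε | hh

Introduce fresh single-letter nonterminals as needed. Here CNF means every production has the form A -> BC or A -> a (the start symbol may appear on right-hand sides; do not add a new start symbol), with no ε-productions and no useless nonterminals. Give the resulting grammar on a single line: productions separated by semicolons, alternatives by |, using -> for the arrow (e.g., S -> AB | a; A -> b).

S -> c | AM | DM | MA | ME; A -> c; B -> h; C -> MA; D -> c | MA | MC; E -> MA; M -> BB | DS

Nullable: {M}; after ε-elimination: S -> D | c | DM | cM; D -> c | Mc | MMc; M -> DS | hh.
After unit-elimination: S -> c | DM | Mc | cM | MMc; D -> c | Mc | MMc; M -> DS | hh.
TERM: introduce A -> c, B -> h and substitute in every rule of length ≥2.
BIN: D -> MMA becomes D -> MC, C -> MA; S -> MMA becomes S -> ME, E -> MA.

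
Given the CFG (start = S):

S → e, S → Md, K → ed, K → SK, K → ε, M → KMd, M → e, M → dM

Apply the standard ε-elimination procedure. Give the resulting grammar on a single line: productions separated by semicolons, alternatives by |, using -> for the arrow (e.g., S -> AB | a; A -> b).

Nullable set: {K}.
Drop K -> ε.
K -> SK: K nullable, giving S | SK.
M -> KMd: K nullable, giving KMd | Md.
Unchanged (no nullable symbols): S -> Md; S -> e; K -> ed; M -> dM; M -> e.

S -> e | Md; K -> S | SK | ed; M -> e | Md | dM | KMd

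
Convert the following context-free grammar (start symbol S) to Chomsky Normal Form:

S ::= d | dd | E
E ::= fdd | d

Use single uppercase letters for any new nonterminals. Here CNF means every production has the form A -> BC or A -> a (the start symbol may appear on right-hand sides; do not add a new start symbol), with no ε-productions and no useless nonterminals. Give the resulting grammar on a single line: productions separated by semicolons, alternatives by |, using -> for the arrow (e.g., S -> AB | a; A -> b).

S -> d | AD | BB; A -> f; B -> d; D -> BB

No ε-productions.
After unit-elimination: S -> d | dd | fdd; E -> d | fdd.
TERM: introduce B -> d, A -> f and substitute in every rule of length ≥2.
BIN: E -> ABB becomes E -> AC, C -> BB; S -> ABB becomes S -> AD, D -> BB.
Drop unreachable/unproductive: E.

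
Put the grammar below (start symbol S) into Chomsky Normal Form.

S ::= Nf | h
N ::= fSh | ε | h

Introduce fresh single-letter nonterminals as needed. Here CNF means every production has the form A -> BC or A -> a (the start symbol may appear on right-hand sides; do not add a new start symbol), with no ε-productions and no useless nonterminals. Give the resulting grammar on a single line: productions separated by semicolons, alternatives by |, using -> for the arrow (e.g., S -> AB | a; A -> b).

S -> f | h | NA; A -> f; B -> h; C -> SB; N -> h | AC

Nullable: {N}; after ε-elimination: S -> f | h | Nf; N -> h | fSh.
No unit productions to eliminate.
TERM: introduce A -> f, B -> h and substitute in every rule of length ≥2.
BIN: N -> ASB becomes N -> AC, C -> SB.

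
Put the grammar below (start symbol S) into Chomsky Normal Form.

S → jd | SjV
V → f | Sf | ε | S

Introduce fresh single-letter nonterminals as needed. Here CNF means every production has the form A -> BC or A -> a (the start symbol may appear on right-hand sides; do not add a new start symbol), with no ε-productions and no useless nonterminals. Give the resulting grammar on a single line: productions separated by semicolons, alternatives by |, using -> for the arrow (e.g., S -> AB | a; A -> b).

S -> AB | SA | SD; A -> j; B -> d; C -> f; D -> AV; E -> AV; V -> f | AB | SA | SC | SE

Nullable: {V}; after ε-elimination: S -> Sj | jd | SjV; V -> S | f | Sf.
After unit-elimination: S -> Sj | jd | SjV; V -> f | Sf | Sj | jd | SjV.
TERM: introduce B -> d, C -> f, A -> j and substitute in every rule of length ≥2.
BIN: S -> SAV becomes S -> SD, D -> AV; V -> SAV becomes V -> SE, E -> AV.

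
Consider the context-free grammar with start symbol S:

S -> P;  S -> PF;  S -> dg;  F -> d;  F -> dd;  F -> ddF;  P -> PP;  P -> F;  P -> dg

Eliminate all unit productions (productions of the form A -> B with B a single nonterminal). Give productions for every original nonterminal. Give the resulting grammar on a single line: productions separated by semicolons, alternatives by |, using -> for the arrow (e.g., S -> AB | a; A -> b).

S -> d | PF | PP | dd | dg | ddF; F -> d | dd | ddF; P -> d | PP | dd | dg | ddF

Unit productions: P->F, S->P.
Unit pairs (A ⇒* B via units): (P,F), (S,F), (S,P).
S: inherits non-unit rules of {F, P, S} → PF | PP | d | dd | ddF | dg.
F: inherits non-unit rules of {F} → d | dd | ddF.
P: inherits non-unit rules of {F, P} → PP | d | dd | ddF | dg.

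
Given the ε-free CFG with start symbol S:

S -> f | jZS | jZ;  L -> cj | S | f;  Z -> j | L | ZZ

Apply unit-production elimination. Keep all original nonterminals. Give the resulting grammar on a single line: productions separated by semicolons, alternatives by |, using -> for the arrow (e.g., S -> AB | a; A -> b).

S -> f | jZ | jZS; L -> f | cj | jZ | jZS; Z -> f | j | ZZ | cj | jZ | jZS

Unit productions: L->S, Z->L.
Unit pairs (A ⇒* B via units): (L,S), (Z,L), (Z,S).
S: inherits non-unit rules of {S} → f | jZ | jZS.
L: inherits non-unit rules of {L, S} → cj | f | jZ | jZS.
Z: inherits non-unit rules of {L, S, Z} → ZZ | cj | f | j | jZ | jZS.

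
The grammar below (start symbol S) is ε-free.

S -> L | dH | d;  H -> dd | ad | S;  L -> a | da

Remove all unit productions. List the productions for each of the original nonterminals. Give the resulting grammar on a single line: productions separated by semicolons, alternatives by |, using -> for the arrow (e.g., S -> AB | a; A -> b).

S -> a | d | dH | da; H -> a | d | ad | dH | da | dd; L -> a | da

Unit productions: H->S, S->L.
Unit pairs (A ⇒* B via units): (H,L), (H,S), (S,L).
S: inherits non-unit rules of {L, S} → a | d | dH | da.
H: inherits non-unit rules of {H, L, S} → a | ad | d | dH | da | dd.
L: inherits non-unit rules of {L} → a | da.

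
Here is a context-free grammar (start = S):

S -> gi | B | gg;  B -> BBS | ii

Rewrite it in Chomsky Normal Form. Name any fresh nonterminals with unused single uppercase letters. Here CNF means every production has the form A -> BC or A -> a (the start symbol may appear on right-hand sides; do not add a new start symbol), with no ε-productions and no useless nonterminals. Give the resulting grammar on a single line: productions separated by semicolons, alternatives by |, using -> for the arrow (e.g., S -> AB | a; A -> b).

No ε-productions.
After unit-elimination: S -> gg | gi | ii | BBS; B -> ii | BBS.
TERM: introduce C -> g, A -> i and substitute in every rule of length ≥2.
BIN: B -> BBS becomes B -> BD, D -> BS; S -> BBS becomes S -> BE, E -> BS.

S -> AA | BE | CA | CC; A -> i; B -> AA | BD; C -> g; D -> BS; E -> BS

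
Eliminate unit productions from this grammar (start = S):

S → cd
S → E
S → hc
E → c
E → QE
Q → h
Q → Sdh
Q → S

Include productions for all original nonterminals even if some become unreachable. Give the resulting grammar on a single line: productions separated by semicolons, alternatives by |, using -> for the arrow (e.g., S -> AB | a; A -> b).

Unit productions: Q->S, S->E.
Unit pairs (A ⇒* B via units): (Q,E), (Q,S), (S,E).
S: inherits non-unit rules of {E, S} → QE | c | cd | hc.
E: inherits non-unit rules of {E} → QE | c.
Q: inherits non-unit rules of {E, Q, S} → QE | Sdh | c | cd | h | hc.

S -> c | QE | cd | hc; E -> c | QE; Q -> c | h | QE | cd | hc | Sdh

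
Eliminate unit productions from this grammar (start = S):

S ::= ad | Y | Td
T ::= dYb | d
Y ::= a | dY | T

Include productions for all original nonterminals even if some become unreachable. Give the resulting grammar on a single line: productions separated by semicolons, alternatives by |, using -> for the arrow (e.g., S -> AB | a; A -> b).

S -> a | d | Td | ad | dY | dYb; T -> d | dYb; Y -> a | d | dY | dYb

Unit productions: S->Y, Y->T.
Unit pairs (A ⇒* B via units): (S,T), (S,Y), (Y,T).
S: inherits non-unit rules of {S, T, Y} → Td | a | ad | d | dY | dYb.
T: inherits non-unit rules of {T} → d | dYb.
Y: inherits non-unit rules of {T, Y} → a | d | dY | dYb.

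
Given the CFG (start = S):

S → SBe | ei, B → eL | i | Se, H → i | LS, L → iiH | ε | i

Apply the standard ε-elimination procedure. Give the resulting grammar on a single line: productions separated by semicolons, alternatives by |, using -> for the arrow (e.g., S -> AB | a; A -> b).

Nullable set: {L}.
B -> eL: L nullable, giving e | eL.
H -> LS: L nullable, giving LS | S.
Drop L -> ε.
Unchanged (no nullable symbols): S -> SBe; S -> ei; B -> Se; B -> i; H -> i; L -> i; L -> iiH.

S -> ei | SBe; B -> e | i | Se | eL; H -> S | i | LS; L -> i | iiH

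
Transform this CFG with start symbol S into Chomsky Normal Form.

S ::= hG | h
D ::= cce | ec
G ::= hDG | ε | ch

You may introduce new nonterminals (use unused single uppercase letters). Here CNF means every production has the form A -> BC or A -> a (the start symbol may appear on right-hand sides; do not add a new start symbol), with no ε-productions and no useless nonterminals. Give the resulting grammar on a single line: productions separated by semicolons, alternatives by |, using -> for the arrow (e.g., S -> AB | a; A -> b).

S -> h | CG; A -> c; B -> e; C -> h; D -> AE | BA; E -> AB; F -> DG; G -> AC | CD | CF

Nullable: {G}; after ε-elimination: S -> h | hG; D -> ec | cce; G -> ch | hD | hDG.
No unit productions to eliminate.
TERM: introduce A -> c, B -> e, C -> h and substitute in every rule of length ≥2.
BIN: D -> AAB becomes D -> AE, E -> AB; G -> CDG becomes G -> CF, F -> DG.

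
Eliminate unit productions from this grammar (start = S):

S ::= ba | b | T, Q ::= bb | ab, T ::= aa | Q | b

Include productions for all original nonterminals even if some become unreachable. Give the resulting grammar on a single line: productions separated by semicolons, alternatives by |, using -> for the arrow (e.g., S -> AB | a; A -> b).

Unit productions: S->T, T->Q.
Unit pairs (A ⇒* B via units): (S,Q), (S,T), (T,Q).
S: inherits non-unit rules of {Q, S, T} → aa | ab | b | ba | bb.
Q: inherits non-unit rules of {Q} → ab | bb.
T: inherits non-unit rules of {Q, T} → aa | ab | b | bb.

S -> b | aa | ab | ba | bb; Q -> ab | bb; T -> b | aa | ab | bb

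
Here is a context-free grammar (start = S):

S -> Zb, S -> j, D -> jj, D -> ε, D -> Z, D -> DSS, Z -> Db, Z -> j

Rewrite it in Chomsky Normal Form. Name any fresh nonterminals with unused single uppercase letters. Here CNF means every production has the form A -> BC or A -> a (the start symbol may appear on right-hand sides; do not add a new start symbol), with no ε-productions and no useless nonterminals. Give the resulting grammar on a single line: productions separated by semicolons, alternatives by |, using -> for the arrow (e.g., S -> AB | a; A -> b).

Nullable: {D}; after ε-elimination: S -> j | Zb; D -> Z | SS | jj | DSS; Z -> b | j | Db.
After unit-elimination: S -> j | Zb; D -> b | j | Db | SS | jj | DSS; Z -> b | j | Db.
TERM: introduce A -> b, B -> j and substitute in every rule of length ≥2.
BIN: D -> DSS becomes D -> DC, C -> SS.

S -> j | ZA; A -> b; B -> j; C -> SS; D -> b | j | BB | DA | DC | SS; Z -> b | j | DA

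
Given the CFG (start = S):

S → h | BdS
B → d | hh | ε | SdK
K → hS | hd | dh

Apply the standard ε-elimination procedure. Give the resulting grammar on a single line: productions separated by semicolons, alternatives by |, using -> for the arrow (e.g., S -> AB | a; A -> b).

S -> h | dS | BdS; B -> d | hh | SdK; K -> dh | hS | hd

Nullable set: {B}.
S -> BdS: B nullable, giving BdS | dS.
Drop B -> ε.
Unchanged (no nullable symbols): S -> h; B -> SdK; B -> d; B -> hh; K -> dh; K -> hS; K -> hd.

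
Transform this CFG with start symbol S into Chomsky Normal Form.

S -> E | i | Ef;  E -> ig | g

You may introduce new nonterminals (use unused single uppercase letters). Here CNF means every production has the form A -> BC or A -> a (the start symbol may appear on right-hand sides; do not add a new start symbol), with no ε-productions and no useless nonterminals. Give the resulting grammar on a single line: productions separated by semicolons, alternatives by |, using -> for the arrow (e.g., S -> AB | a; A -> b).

S -> g | i | AB | EC; A -> i; B -> g; C -> f; E -> g | AB

No ε-productions.
After unit-elimination: S -> g | i | Ef | ig; E -> g | ig.
TERM: introduce C -> f, B -> g, A -> i and substitute in every rule of length ≥2.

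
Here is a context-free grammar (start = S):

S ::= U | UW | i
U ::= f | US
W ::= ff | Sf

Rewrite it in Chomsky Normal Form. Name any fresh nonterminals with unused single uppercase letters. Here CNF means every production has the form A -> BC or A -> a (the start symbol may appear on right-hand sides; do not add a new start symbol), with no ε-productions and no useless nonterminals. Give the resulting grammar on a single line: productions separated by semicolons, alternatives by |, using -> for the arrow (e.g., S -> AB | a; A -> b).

S -> f | i | US | UW; A -> f; U -> f | US; W -> AA | SA

No ε-productions.
After unit-elimination: S -> f | i | US | UW; U -> f | US; W -> Sf | ff.
TERM: introduce A -> f and substitute in every rule of length ≥2.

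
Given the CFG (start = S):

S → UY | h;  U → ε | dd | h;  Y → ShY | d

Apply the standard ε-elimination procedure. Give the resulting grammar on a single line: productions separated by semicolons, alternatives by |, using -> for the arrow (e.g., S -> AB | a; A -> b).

S -> Y | h | UY; U -> h | dd; Y -> d | ShY

Nullable set: {U}.
S -> UY: U nullable, giving UY | Y.
Drop U -> ε.
Unchanged (no nullable symbols): S -> h; U -> dd; U -> h; Y -> ShY; Y -> d.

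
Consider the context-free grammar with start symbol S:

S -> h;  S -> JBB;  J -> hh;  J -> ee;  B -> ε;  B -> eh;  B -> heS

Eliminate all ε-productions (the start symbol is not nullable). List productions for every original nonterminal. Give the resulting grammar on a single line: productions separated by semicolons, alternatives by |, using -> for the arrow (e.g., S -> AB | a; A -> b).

S -> J | h | JB | JBB; B -> eh | heS; J -> ee | hh

Nullable set: {B}.
S -> JBB: B, B nullable, giving J | JB | JBB.
Drop B -> ε.
Unchanged (no nullable symbols): S -> h; B -> eh; B -> heS; J -> ee; J -> hh.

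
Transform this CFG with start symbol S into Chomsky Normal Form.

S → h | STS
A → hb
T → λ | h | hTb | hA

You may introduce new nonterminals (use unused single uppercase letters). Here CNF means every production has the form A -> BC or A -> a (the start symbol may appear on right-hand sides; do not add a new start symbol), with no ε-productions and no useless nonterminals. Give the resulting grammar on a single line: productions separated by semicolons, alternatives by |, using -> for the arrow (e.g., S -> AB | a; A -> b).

Nullable: {T}; after ε-elimination: S -> h | SS | STS; A -> hb; T -> h | hA | hb | hTb.
No unit productions to eliminate.
TERM: introduce C -> b, B -> h and substitute in every rule of length ≥2.
BIN: S -> STS becomes S -> SD, D -> TS; T -> BTC becomes T -> BE, E -> TC.

S -> h | SD | SS; A -> BC; B -> h; C -> b; D -> TS; E -> TC; T -> h | BA | BC | BE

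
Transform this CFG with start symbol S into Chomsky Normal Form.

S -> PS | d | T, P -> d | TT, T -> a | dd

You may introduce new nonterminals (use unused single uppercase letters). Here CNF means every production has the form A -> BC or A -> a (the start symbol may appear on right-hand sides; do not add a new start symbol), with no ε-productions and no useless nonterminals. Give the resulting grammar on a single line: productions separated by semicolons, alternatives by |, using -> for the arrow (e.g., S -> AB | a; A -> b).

No ε-productions.
After unit-elimination: S -> a | d | PS | dd; P -> d | TT; T -> a | dd.
TERM: introduce A -> d and substitute in every rule of length ≥2.

S -> a | d | AA | PS; A -> d; P -> d | TT; T -> a | AA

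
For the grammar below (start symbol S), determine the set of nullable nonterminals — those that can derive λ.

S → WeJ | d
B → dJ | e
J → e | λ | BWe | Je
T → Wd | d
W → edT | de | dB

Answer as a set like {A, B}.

Directly nullable (have an ε-rule): {J}.
Not nullable: B, S, T, W — each has a terminal in every rule's right-hand side or depends on a non-nullable symbol.

{J}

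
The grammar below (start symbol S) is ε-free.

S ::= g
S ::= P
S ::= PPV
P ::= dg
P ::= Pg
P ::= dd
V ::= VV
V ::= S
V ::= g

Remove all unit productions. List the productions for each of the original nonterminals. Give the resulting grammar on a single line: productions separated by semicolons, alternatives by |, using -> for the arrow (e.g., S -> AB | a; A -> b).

S -> g | Pg | dd | dg | PPV; P -> Pg | dd | dg; V -> g | Pg | VV | dd | dg | PPV

Unit productions: S->P, V->S.
Unit pairs (A ⇒* B via units): (S,P), (V,P), (V,S).
S: inherits non-unit rules of {P, S} → PPV | Pg | dd | dg | g.
P: inherits non-unit rules of {P} → Pg | dd | dg.
V: inherits non-unit rules of {P, S, V} → PPV | Pg | VV | dd | dg | g.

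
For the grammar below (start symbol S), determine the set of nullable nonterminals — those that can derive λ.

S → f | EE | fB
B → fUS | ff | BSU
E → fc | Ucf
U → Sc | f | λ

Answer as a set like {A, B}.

{U}

Directly nullable (have an ε-rule): {U}.
Not nullable: B, E, S — each has a terminal in every rule's right-hand side or depends on a non-nullable symbol.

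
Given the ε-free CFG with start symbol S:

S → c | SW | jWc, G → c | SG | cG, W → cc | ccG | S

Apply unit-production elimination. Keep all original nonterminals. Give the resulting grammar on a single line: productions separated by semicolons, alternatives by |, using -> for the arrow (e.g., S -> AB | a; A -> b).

S -> c | SW | jWc; G -> c | SG | cG; W -> c | SW | cc | ccG | jWc

Unit productions: W->S.
Unit pairs (A ⇒* B via units): (W,S).
S: inherits non-unit rules of {S} → SW | c | jWc.
G: inherits non-unit rules of {G} → SG | c | cG.
W: inherits non-unit rules of {S, W} → SW | c | cc | ccG | jWc.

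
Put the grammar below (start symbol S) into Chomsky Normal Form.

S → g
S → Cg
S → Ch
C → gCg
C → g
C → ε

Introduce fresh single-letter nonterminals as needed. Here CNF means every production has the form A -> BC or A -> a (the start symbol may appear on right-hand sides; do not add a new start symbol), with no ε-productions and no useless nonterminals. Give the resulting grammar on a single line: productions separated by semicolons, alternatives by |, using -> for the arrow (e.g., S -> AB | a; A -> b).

S -> g | h | CA | CB; A -> g; B -> h; C -> g | AA | AD; D -> CA

Nullable: {C}; after ε-elimination: S -> g | h | Cg | Ch; C -> g | gg | gCg.
No unit productions to eliminate.
TERM: introduce A -> g, B -> h and substitute in every rule of length ≥2.
BIN: C -> ACA becomes C -> AD, D -> CA.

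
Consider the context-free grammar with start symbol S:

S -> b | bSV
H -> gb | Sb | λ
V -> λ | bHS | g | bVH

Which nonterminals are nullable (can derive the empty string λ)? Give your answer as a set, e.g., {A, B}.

{H, V}

Directly nullable (have an ε-rule): {H, V}.
Not nullable: S — each has a terminal in every rule's right-hand side or depends on a non-nullable symbol.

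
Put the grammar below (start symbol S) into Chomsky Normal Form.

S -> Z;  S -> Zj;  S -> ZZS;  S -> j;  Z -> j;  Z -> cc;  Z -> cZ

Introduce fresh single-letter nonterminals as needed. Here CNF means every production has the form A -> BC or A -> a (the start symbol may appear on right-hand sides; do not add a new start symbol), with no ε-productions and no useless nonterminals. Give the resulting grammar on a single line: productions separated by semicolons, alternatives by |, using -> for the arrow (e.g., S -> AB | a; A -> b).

S -> j | BB | BZ | ZA | ZC; A -> j; B -> c; C -> ZS; Z -> j | BB | BZ

No ε-productions.
After unit-elimination: S -> j | Zj | cZ | cc | ZZS; Z -> j | cZ | cc.
TERM: introduce B -> c, A -> j and substitute in every rule of length ≥2.
BIN: S -> ZZS becomes S -> ZC, C -> ZS.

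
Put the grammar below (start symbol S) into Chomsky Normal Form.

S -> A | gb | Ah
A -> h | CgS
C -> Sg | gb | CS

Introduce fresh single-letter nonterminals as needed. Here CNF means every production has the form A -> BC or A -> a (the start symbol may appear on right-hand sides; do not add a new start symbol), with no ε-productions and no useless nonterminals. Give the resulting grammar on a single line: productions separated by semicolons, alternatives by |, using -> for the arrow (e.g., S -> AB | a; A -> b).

S -> h | AE | BD | CG; A -> h | CF; B -> g; C -> BD | CS | SB; D -> b; E -> h; F -> BS; G -> BS

No ε-productions.
After unit-elimination: S -> h | Ah | gb | CgS; A -> h | CgS; C -> CS | Sg | gb.
TERM: introduce D -> b, B -> g, E -> h and substitute in every rule of length ≥2.
BIN: A -> CBS becomes A -> CF, F -> BS; S -> CBS becomes S -> CG, G -> BS.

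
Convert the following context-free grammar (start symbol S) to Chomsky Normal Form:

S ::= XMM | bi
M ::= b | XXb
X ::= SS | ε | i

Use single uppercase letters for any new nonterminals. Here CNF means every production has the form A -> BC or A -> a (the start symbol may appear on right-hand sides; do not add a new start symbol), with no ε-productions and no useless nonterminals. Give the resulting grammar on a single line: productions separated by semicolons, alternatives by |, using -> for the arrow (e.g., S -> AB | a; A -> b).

Nullable: {X}; after ε-elimination: S -> MM | bi | XMM; M -> b | Xb | XXb; X -> i | SS.
No unit productions to eliminate.
TERM: introduce A -> b, B -> i and substitute in every rule of length ≥2.
BIN: M -> XXA becomes M -> XC, C -> XA; S -> XMM becomes S -> XD, D -> MM.

S -> AB | MM | XD; A -> b; B -> i; C -> XA; D -> MM; M -> b | XA | XC; X -> i | SS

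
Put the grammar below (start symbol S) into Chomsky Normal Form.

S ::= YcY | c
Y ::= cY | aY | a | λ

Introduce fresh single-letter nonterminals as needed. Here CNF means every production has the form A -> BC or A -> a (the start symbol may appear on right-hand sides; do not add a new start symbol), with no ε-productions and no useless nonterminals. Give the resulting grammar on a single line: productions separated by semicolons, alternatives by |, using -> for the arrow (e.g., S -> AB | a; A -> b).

Nullable: {Y}; after ε-elimination: S -> c | Yc | cY | YcY; Y -> a | c | aY | cY.
No unit productions to eliminate.
TERM: introduce B -> a, A -> c and substitute in every rule of length ≥2.
BIN: S -> YAY becomes S -> YC, C -> AY.

S -> c | AY | YA | YC; A -> c; B -> a; C -> AY; Y -> a | c | AY | BY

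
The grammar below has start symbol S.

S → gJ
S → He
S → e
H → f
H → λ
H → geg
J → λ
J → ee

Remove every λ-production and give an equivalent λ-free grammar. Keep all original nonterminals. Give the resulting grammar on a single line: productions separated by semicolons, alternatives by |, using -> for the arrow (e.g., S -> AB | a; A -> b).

Nullable set: {H, J}.
S -> He: H nullable, giving He | e.
S -> gJ: J nullable, giving g | gJ.
Drop H -> λ.
Drop J -> λ.
Unchanged (no nullable symbols): S -> e; H -> f; H -> geg; J -> ee.

S -> e | g | He | gJ; H -> f | geg; J -> ee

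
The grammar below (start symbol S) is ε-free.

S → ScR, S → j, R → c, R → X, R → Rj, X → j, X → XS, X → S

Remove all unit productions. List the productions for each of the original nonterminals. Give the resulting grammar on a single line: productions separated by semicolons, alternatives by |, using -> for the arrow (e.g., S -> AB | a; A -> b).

Unit productions: R->X, X->S.
Unit pairs (A ⇒* B via units): (R,S), (R,X), (X,S).
S: inherits non-unit rules of {S} → ScR | j.
R: inherits non-unit rules of {R, S, X} → Rj | ScR | XS | c | j.
X: inherits non-unit rules of {S, X} → ScR | XS | j.

S -> j | ScR; R -> c | j | Rj | XS | ScR; X -> j | XS | ScR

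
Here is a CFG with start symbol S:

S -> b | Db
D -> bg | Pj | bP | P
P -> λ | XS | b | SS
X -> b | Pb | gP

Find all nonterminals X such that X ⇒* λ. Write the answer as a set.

{D, P}

Directly nullable (have an ε-rule): {P}.
D is nullable via D -> P (every symbol on the right is already known nullable).
Not nullable: S, X — each has a terminal in every rule's right-hand side or depends on a non-nullable symbol.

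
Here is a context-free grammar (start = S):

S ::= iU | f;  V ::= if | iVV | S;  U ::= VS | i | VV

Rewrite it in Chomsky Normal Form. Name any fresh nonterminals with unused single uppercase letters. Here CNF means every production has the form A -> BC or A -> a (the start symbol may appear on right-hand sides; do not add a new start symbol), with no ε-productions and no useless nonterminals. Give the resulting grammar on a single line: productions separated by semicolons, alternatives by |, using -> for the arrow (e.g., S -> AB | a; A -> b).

No ε-productions.
After unit-elimination: S -> f | iU; U -> i | VS | VV; V -> f | iU | if | iVV.
TERM: introduce B -> f, A -> i and substitute in every rule of length ≥2.
BIN: V -> AVV becomes V -> AC, C -> VV.

S -> f | AU; A -> i; B -> f; C -> VV; U -> i | VS | VV; V -> f | AB | AC | AU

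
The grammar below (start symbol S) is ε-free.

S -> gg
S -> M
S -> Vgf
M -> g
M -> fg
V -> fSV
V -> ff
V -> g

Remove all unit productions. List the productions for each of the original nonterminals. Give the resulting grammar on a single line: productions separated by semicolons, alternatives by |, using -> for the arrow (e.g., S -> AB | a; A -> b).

S -> g | fg | gg | Vgf; M -> g | fg; V -> g | ff | fSV

Unit productions: S->M.
Unit pairs (A ⇒* B via units): (S,M).
S: inherits non-unit rules of {M, S} → Vgf | fg | g | gg.
M: inherits non-unit rules of {M} → fg | g.
V: inherits non-unit rules of {V} → fSV | ff | g.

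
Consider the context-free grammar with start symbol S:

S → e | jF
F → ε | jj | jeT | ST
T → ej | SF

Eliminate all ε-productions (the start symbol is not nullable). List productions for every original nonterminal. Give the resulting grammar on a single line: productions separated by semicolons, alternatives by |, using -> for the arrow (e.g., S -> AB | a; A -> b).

S -> e | j | jF; F -> ST | jj | jeT; T -> S | SF | ej

Nullable set: {F}.
S -> jF: F nullable, giving j | jF.
Drop F -> ε.
T -> SF: F nullable, giving S | SF.
Unchanged (no nullable symbols): S -> e; F -> ST; F -> jeT; F -> jj; T -> ej.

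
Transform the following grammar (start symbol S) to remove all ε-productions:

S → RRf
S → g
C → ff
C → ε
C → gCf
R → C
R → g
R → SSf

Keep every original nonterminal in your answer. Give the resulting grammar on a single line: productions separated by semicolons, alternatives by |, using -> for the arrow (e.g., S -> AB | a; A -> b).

S -> f | g | Rf | RRf; C -> ff | gf | gCf; R -> C | g | SSf

Nullable set: {C, R}.
S -> RRf: R, R nullable, giving RRf | Rf | f.
Drop C -> ε.
C -> gCf: C nullable, giving gCf | gf.
R -> C: C nullable, giving C.
Unchanged (no nullable symbols): S -> g; C -> ff; R -> SSf; R -> g.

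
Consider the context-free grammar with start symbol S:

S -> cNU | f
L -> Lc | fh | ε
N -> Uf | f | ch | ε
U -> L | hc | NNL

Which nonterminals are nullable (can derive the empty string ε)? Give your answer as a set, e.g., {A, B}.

Directly nullable (have an ε-rule): {L, N}.
U is nullable via U -> L (every symbol on the right is already known nullable).
Not nullable: S — each has a terminal in every rule's right-hand side or depends on a non-nullable symbol.

{L, N, U}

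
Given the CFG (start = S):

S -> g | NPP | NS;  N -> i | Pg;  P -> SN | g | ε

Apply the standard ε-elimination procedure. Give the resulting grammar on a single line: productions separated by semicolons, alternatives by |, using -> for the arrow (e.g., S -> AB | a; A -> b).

S -> N | g | NP | NS | NPP; N -> g | i | Pg; P -> g | SN

Nullable set: {P}.
S -> NPP: P, P nullable, giving N | NP | NPP.
N -> Pg: P nullable, giving Pg | g.
Drop P -> ε.
Unchanged (no nullable symbols): S -> NS; S -> g; N -> i; P -> SN; P -> g.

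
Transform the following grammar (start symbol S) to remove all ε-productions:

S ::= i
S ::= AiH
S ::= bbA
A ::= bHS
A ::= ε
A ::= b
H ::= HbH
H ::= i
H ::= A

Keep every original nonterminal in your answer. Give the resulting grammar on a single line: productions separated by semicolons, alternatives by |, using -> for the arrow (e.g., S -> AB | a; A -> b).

S -> i | Ai | bb | iH | AiH | bbA; A -> b | bS | bHS; H -> A | b | i | Hb | bH | HbH

Nullable set: {A, H}.
S -> AiH: A, H nullable, giving Ai | AiH | i | iH.
S -> bbA: A nullable, giving bb | bbA.
Drop A -> ε.
A -> bHS: H nullable, giving bHS | bS.
H -> A: A nullable, giving A.
H -> HbH: H, H nullable, giving Hb | HbH | b | bH.
Unchanged (no nullable symbols): S -> i; A -> b; H -> i.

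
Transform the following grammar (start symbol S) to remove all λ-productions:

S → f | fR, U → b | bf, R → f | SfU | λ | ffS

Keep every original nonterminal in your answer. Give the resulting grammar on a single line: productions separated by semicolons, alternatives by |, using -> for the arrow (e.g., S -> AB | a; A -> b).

Nullable set: {R}.
S -> fR: R nullable, giving f | fR.
Drop R -> λ.
Unchanged (no nullable symbols): S -> f; R -> SfU; R -> f; R -> ffS; U -> b; U -> bf.

S -> f | fR; R -> f | SfU | ffS; U -> b | bf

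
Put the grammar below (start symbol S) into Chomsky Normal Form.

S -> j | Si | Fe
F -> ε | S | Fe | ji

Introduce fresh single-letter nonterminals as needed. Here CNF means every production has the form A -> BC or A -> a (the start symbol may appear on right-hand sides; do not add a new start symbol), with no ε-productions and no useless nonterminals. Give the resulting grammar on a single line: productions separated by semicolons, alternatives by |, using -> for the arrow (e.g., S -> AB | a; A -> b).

S -> e | j | FA | SB; A -> e; B -> i; C -> j; F -> e | j | CB | FA | SB

Nullable: {F}; after ε-elimination: S -> e | j | Fe | Si; F -> S | e | Fe | ji.
After unit-elimination: S -> e | j | Fe | Si; F -> e | j | Fe | Si | ji.
TERM: introduce A -> e, B -> i, C -> j and substitute in every rule of length ≥2.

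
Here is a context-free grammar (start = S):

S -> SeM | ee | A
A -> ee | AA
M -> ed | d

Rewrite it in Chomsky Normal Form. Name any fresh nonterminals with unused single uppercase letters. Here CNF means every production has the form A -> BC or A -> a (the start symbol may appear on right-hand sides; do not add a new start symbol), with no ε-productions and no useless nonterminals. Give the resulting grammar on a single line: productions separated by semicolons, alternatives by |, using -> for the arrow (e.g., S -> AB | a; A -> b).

No ε-productions.
After unit-elimination: S -> AA | ee | SeM; A -> AA | ee; M -> d | ed.
TERM: introduce C -> d, B -> e and substitute in every rule of length ≥2.
BIN: S -> SBM becomes S -> SD, D -> BM.

S -> AA | BB | SD; A -> AA | BB; B -> e; C -> d; D -> BM; M -> d | BC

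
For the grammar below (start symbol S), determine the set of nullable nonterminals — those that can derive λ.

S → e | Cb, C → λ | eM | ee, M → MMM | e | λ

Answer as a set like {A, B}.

{C, M}

Directly nullable (have an ε-rule): {C, M}.
Not nullable: S — each has a terminal in every rule's right-hand side or depends on a non-nullable symbol.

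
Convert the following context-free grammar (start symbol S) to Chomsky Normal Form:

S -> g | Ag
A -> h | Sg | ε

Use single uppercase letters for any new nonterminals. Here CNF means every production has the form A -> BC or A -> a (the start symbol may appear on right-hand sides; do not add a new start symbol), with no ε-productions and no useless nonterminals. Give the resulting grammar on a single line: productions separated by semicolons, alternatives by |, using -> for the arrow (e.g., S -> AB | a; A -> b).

Nullable: {A}; after ε-elimination: S -> g | Ag; A -> h | Sg.
No unit productions to eliminate.
TERM: introduce B -> g and substitute in every rule of length ≥2.

S -> g | AB; A -> h | SB; B -> g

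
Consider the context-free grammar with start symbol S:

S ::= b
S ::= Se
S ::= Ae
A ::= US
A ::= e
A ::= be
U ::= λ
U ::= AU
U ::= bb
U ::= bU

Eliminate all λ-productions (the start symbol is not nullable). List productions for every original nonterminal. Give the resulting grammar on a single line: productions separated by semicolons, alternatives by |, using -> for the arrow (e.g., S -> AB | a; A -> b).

S -> b | Ae | Se; A -> S | e | US | be; U -> A | b | AU | bU | bb

Nullable set: {U}.
A -> US: U nullable, giving S | US.
Drop U -> λ.
U -> AU: U nullable, giving A | AU.
U -> bU: U nullable, giving b | bU.
Unchanged (no nullable symbols): S -> Ae; S -> Se; S -> b; A -> be; A -> e; U -> bb.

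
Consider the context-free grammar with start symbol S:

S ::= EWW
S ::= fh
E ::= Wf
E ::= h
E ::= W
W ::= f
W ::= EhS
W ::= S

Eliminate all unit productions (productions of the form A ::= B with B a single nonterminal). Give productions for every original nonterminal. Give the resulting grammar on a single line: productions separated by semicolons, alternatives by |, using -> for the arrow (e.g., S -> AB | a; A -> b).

Unit productions: E->W, W->S.
Unit pairs (A ⇒* B via units): (E,S), (E,W), (W,S).
S: inherits non-unit rules of {S} → EWW | fh.
E: inherits non-unit rules of {E, S, W} → EWW | EhS | Wf | f | fh | h.
W: inherits non-unit rules of {S, W} → EWW | EhS | f | fh.

S -> fh | EWW; E -> f | h | Wf | fh | EWW | EhS; W -> f | fh | EWW | EhS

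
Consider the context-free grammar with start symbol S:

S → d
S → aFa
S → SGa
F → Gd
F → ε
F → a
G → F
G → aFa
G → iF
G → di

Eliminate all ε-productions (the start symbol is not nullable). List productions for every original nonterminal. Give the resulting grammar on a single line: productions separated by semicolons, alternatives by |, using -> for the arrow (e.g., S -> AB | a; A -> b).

Nullable set: {F, G}.
S -> SGa: G nullable, giving SGa | Sa.
S -> aFa: F nullable, giving aFa | aa.
Drop F -> ε.
F -> Gd: G nullable, giving Gd | d.
G -> F: F nullable, giving F.
G -> aFa: F nullable, giving aFa | aa.
G -> iF: F nullable, giving i | iF.
Unchanged (no nullable symbols): S -> d; F -> a; G -> di.

S -> d | Sa | aa | SGa | aFa; F -> a | d | Gd; G -> F | i | aa | di | iF | aFa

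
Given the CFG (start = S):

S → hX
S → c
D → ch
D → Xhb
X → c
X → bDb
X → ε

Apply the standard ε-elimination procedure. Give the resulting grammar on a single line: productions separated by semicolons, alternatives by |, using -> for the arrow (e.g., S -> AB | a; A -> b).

S -> c | h | hX; D -> ch | hb | Xhb; X -> c | bDb

Nullable set: {X}.
S -> hX: X nullable, giving h | hX.
D -> Xhb: X nullable, giving Xhb | hb.
Drop X -> ε.
Unchanged (no nullable symbols): S -> c; D -> ch; X -> bDb; X -> c.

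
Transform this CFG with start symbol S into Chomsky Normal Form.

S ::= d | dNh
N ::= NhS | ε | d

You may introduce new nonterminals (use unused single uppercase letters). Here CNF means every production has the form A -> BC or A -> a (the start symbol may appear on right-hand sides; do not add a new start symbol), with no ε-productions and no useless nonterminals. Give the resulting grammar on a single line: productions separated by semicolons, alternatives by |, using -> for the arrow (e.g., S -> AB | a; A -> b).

Nullable: {N}; after ε-elimination: S -> d | dh | dNh; N -> d | hS | NhS.
No unit productions to eliminate.
TERM: introduce B -> d, A -> h and substitute in every rule of length ≥2.
BIN: N -> NAS becomes N -> NC, C -> AS; S -> BNA becomes S -> BD, D -> NA.

S -> d | BA | BD; A -> h; B -> d; C -> AS; D -> NA; N -> d | AS | NC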